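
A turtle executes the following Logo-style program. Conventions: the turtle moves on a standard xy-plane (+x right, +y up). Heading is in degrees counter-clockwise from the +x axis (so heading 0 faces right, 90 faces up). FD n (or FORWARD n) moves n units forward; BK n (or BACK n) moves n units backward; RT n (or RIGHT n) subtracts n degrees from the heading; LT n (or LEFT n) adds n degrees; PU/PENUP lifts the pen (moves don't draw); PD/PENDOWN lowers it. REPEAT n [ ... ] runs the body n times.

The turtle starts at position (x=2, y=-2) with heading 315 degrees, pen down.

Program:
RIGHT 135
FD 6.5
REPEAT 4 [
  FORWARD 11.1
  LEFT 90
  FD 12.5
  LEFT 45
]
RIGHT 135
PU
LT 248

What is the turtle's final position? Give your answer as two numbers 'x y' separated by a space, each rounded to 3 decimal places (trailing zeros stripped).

Answer: -10.422 -19.098

Derivation:
Executing turtle program step by step:
Start: pos=(2,-2), heading=315, pen down
RT 135: heading 315 -> 180
FD 6.5: (2,-2) -> (-4.5,-2) [heading=180, draw]
REPEAT 4 [
  -- iteration 1/4 --
  FD 11.1: (-4.5,-2) -> (-15.6,-2) [heading=180, draw]
  LT 90: heading 180 -> 270
  FD 12.5: (-15.6,-2) -> (-15.6,-14.5) [heading=270, draw]
  LT 45: heading 270 -> 315
  -- iteration 2/4 --
  FD 11.1: (-15.6,-14.5) -> (-7.751,-22.349) [heading=315, draw]
  LT 90: heading 315 -> 45
  FD 12.5: (-7.751,-22.349) -> (1.088,-13.51) [heading=45, draw]
  LT 45: heading 45 -> 90
  -- iteration 3/4 --
  FD 11.1: (1.088,-13.51) -> (1.088,-2.41) [heading=90, draw]
  LT 90: heading 90 -> 180
  FD 12.5: (1.088,-2.41) -> (-11.412,-2.41) [heading=180, draw]
  LT 45: heading 180 -> 225
  -- iteration 4/4 --
  FD 11.1: (-11.412,-2.41) -> (-19.261,-10.259) [heading=225, draw]
  LT 90: heading 225 -> 315
  FD 12.5: (-19.261,-10.259) -> (-10.422,-19.098) [heading=315, draw]
  LT 45: heading 315 -> 0
]
RT 135: heading 0 -> 225
PU: pen up
LT 248: heading 225 -> 113
Final: pos=(-10.422,-19.098), heading=113, 9 segment(s) drawn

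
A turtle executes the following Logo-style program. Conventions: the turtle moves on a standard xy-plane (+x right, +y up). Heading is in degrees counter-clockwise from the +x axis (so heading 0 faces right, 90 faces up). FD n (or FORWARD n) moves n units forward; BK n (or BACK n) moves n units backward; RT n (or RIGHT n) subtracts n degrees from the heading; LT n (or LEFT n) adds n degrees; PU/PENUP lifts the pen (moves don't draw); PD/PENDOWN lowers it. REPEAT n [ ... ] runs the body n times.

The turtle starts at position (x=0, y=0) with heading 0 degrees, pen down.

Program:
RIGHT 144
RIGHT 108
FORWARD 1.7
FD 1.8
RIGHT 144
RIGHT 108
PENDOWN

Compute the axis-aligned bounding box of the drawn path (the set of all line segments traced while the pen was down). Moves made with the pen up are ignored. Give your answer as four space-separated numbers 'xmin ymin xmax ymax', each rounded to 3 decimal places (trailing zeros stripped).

Executing turtle program step by step:
Start: pos=(0,0), heading=0, pen down
RT 144: heading 0 -> 216
RT 108: heading 216 -> 108
FD 1.7: (0,0) -> (-0.525,1.617) [heading=108, draw]
FD 1.8: (-0.525,1.617) -> (-1.082,3.329) [heading=108, draw]
RT 144: heading 108 -> 324
RT 108: heading 324 -> 216
PD: pen down
Final: pos=(-1.082,3.329), heading=216, 2 segment(s) drawn

Segment endpoints: x in {-1.082, -0.525, 0}, y in {0, 1.617, 3.329}
xmin=-1.082, ymin=0, xmax=0, ymax=3.329

Answer: -1.082 0 0 3.329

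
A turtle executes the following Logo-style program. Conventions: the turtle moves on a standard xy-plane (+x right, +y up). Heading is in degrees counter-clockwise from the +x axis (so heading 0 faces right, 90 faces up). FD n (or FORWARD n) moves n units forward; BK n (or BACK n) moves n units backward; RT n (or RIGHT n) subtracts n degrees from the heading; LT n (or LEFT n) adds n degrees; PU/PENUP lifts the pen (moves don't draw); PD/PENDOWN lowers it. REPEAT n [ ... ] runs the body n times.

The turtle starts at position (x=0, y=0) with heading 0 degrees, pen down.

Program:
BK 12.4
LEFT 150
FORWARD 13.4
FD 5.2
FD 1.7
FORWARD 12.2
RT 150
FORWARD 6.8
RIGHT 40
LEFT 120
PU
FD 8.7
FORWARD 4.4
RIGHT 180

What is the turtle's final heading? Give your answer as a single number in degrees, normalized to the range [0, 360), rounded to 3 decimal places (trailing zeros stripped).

Executing turtle program step by step:
Start: pos=(0,0), heading=0, pen down
BK 12.4: (0,0) -> (-12.4,0) [heading=0, draw]
LT 150: heading 0 -> 150
FD 13.4: (-12.4,0) -> (-24.005,6.7) [heading=150, draw]
FD 5.2: (-24.005,6.7) -> (-28.508,9.3) [heading=150, draw]
FD 1.7: (-28.508,9.3) -> (-29.98,10.15) [heading=150, draw]
FD 12.2: (-29.98,10.15) -> (-40.546,16.25) [heading=150, draw]
RT 150: heading 150 -> 0
FD 6.8: (-40.546,16.25) -> (-33.746,16.25) [heading=0, draw]
RT 40: heading 0 -> 320
LT 120: heading 320 -> 80
PU: pen up
FD 8.7: (-33.746,16.25) -> (-32.235,24.818) [heading=80, move]
FD 4.4: (-32.235,24.818) -> (-31.471,29.151) [heading=80, move]
RT 180: heading 80 -> 260
Final: pos=(-31.471,29.151), heading=260, 6 segment(s) drawn

Answer: 260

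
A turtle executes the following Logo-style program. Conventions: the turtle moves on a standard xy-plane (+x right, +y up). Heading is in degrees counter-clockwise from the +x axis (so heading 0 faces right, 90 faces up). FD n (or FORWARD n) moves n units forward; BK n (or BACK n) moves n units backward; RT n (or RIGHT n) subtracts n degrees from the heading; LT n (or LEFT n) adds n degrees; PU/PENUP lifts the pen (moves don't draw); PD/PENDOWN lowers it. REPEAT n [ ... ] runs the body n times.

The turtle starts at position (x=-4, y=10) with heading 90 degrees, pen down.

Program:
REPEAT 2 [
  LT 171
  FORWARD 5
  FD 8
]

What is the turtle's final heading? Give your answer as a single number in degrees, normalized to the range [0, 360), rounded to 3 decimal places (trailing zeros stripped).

Executing turtle program step by step:
Start: pos=(-4,10), heading=90, pen down
REPEAT 2 [
  -- iteration 1/2 --
  LT 171: heading 90 -> 261
  FD 5: (-4,10) -> (-4.782,5.062) [heading=261, draw]
  FD 8: (-4.782,5.062) -> (-6.034,-2.84) [heading=261, draw]
  -- iteration 2/2 --
  LT 171: heading 261 -> 72
  FD 5: (-6.034,-2.84) -> (-4.489,1.915) [heading=72, draw]
  FD 8: (-4.489,1.915) -> (-2.016,9.524) [heading=72, draw]
]
Final: pos=(-2.016,9.524), heading=72, 4 segment(s) drawn

Answer: 72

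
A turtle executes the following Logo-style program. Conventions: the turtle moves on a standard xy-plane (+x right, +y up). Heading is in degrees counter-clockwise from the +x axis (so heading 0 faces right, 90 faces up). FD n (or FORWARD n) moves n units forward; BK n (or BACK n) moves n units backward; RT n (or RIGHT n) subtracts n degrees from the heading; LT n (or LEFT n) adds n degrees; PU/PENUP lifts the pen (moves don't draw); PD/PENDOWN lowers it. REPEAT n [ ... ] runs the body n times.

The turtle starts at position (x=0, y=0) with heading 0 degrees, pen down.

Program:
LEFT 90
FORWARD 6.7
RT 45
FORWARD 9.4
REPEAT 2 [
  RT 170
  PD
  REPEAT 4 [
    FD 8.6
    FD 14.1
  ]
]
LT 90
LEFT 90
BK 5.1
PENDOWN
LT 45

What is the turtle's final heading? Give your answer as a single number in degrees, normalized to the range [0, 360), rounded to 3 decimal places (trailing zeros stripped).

Answer: 290

Derivation:
Executing turtle program step by step:
Start: pos=(0,0), heading=0, pen down
LT 90: heading 0 -> 90
FD 6.7: (0,0) -> (0,6.7) [heading=90, draw]
RT 45: heading 90 -> 45
FD 9.4: (0,6.7) -> (6.647,13.347) [heading=45, draw]
REPEAT 2 [
  -- iteration 1/2 --
  RT 170: heading 45 -> 235
  PD: pen down
  REPEAT 4 [
    -- iteration 1/4 --
    FD 8.6: (6.647,13.347) -> (1.714,6.302) [heading=235, draw]
    FD 14.1: (1.714,6.302) -> (-6.373,-5.248) [heading=235, draw]
    -- iteration 2/4 --
    FD 8.6: (-6.373,-5.248) -> (-11.306,-12.293) [heading=235, draw]
    FD 14.1: (-11.306,-12.293) -> (-19.394,-23.843) [heading=235, draw]
    -- iteration 3/4 --
    FD 8.6: (-19.394,-23.843) -> (-24.326,-30.887) [heading=235, draw]
    FD 14.1: (-24.326,-30.887) -> (-32.414,-42.437) [heading=235, draw]
    -- iteration 4/4 --
    FD 8.6: (-32.414,-42.437) -> (-37.347,-49.482) [heading=235, draw]
    FD 14.1: (-37.347,-49.482) -> (-45.434,-61.032) [heading=235, draw]
  ]
  -- iteration 2/2 --
  RT 170: heading 235 -> 65
  PD: pen down
  REPEAT 4 [
    -- iteration 1/4 --
    FD 8.6: (-45.434,-61.032) -> (-41.799,-53.238) [heading=65, draw]
    FD 14.1: (-41.799,-53.238) -> (-35.841,-40.459) [heading=65, draw]
    -- iteration 2/4 --
    FD 8.6: (-35.841,-40.459) -> (-32.206,-32.665) [heading=65, draw]
    FD 14.1: (-32.206,-32.665) -> (-26.247,-19.886) [heading=65, draw]
    -- iteration 3/4 --
    FD 8.6: (-26.247,-19.886) -> (-22.613,-12.092) [heading=65, draw]
    FD 14.1: (-22.613,-12.092) -> (-16.654,0.687) [heading=65, draw]
    -- iteration 4/4 --
    FD 8.6: (-16.654,0.687) -> (-13.019,8.482) [heading=65, draw]
    FD 14.1: (-13.019,8.482) -> (-7.06,21.261) [heading=65, draw]
  ]
]
LT 90: heading 65 -> 155
LT 90: heading 155 -> 245
BK 5.1: (-7.06,21.261) -> (-4.905,25.883) [heading=245, draw]
PD: pen down
LT 45: heading 245 -> 290
Final: pos=(-4.905,25.883), heading=290, 19 segment(s) drawn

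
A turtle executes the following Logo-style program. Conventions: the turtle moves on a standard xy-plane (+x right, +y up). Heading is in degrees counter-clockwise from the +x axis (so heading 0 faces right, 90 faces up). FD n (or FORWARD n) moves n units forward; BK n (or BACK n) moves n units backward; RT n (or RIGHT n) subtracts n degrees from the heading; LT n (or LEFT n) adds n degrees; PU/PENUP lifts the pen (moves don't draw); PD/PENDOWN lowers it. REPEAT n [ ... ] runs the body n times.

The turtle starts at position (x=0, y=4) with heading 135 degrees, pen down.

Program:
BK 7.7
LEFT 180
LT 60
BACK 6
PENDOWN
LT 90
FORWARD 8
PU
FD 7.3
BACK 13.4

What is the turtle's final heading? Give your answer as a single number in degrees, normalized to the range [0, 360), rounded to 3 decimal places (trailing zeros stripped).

Executing turtle program step by step:
Start: pos=(0,4), heading=135, pen down
BK 7.7: (0,4) -> (5.445,-1.445) [heading=135, draw]
LT 180: heading 135 -> 315
LT 60: heading 315 -> 15
BK 6: (5.445,-1.445) -> (-0.351,-2.998) [heading=15, draw]
PD: pen down
LT 90: heading 15 -> 105
FD 8: (-0.351,-2.998) -> (-2.421,4.73) [heading=105, draw]
PU: pen up
FD 7.3: (-2.421,4.73) -> (-4.311,11.781) [heading=105, move]
BK 13.4: (-4.311,11.781) -> (-0.843,-1.162) [heading=105, move]
Final: pos=(-0.843,-1.162), heading=105, 3 segment(s) drawn

Answer: 105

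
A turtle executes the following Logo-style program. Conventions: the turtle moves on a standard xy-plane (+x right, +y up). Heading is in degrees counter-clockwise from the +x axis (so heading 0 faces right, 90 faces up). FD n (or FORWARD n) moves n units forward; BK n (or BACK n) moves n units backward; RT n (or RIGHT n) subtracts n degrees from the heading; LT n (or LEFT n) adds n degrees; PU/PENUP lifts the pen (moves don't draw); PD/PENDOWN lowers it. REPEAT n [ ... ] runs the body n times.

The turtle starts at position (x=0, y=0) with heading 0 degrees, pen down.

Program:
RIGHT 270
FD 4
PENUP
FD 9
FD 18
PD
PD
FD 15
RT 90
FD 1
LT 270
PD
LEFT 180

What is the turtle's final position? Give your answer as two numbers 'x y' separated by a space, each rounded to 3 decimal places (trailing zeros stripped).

Executing turtle program step by step:
Start: pos=(0,0), heading=0, pen down
RT 270: heading 0 -> 90
FD 4: (0,0) -> (0,4) [heading=90, draw]
PU: pen up
FD 9: (0,4) -> (0,13) [heading=90, move]
FD 18: (0,13) -> (0,31) [heading=90, move]
PD: pen down
PD: pen down
FD 15: (0,31) -> (0,46) [heading=90, draw]
RT 90: heading 90 -> 0
FD 1: (0,46) -> (1,46) [heading=0, draw]
LT 270: heading 0 -> 270
PD: pen down
LT 180: heading 270 -> 90
Final: pos=(1,46), heading=90, 3 segment(s) drawn

Answer: 1 46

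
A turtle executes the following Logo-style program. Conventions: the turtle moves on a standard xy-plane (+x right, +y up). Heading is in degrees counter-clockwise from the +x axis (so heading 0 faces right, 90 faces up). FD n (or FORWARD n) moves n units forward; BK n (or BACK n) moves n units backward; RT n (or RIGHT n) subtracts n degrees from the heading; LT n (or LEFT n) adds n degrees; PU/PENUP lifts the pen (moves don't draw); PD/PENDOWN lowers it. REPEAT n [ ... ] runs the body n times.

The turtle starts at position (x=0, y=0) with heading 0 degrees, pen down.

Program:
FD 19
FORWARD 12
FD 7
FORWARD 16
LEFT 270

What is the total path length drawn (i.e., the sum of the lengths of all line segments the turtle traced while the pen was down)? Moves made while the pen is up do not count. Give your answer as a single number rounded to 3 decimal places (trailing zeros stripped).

Executing turtle program step by step:
Start: pos=(0,0), heading=0, pen down
FD 19: (0,0) -> (19,0) [heading=0, draw]
FD 12: (19,0) -> (31,0) [heading=0, draw]
FD 7: (31,0) -> (38,0) [heading=0, draw]
FD 16: (38,0) -> (54,0) [heading=0, draw]
LT 270: heading 0 -> 270
Final: pos=(54,0), heading=270, 4 segment(s) drawn

Segment lengths:
  seg 1: (0,0) -> (19,0), length = 19
  seg 2: (19,0) -> (31,0), length = 12
  seg 3: (31,0) -> (38,0), length = 7
  seg 4: (38,0) -> (54,0), length = 16
Total = 54

Answer: 54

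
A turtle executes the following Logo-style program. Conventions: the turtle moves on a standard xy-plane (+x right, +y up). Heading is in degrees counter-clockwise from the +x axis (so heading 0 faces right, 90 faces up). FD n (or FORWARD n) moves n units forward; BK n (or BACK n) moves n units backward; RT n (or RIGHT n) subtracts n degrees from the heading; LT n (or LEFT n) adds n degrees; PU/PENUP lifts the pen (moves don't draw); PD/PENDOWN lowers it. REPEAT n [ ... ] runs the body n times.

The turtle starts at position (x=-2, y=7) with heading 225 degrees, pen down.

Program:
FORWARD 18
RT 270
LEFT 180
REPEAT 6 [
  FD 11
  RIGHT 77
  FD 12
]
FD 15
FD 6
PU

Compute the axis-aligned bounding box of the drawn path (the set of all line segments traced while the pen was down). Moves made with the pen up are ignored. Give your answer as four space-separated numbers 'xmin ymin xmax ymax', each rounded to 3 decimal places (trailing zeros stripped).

Answer: -22.506 -11.61 11.429 27.976

Derivation:
Executing turtle program step by step:
Start: pos=(-2,7), heading=225, pen down
FD 18: (-2,7) -> (-14.728,-5.728) [heading=225, draw]
RT 270: heading 225 -> 315
LT 180: heading 315 -> 135
REPEAT 6 [
  -- iteration 1/6 --
  FD 11: (-14.728,-5.728) -> (-22.506,2.05) [heading=135, draw]
  RT 77: heading 135 -> 58
  FD 12: (-22.506,2.05) -> (-16.147,12.227) [heading=58, draw]
  -- iteration 2/6 --
  FD 11: (-16.147,12.227) -> (-10.318,21.555) [heading=58, draw]
  RT 77: heading 58 -> 341
  FD 12: (-10.318,21.555) -> (1.028,17.649) [heading=341, draw]
  -- iteration 3/6 --
  FD 11: (1.028,17.649) -> (11.429,14.067) [heading=341, draw]
  RT 77: heading 341 -> 264
  FD 12: (11.429,14.067) -> (10.175,2.133) [heading=264, draw]
  -- iteration 4/6 --
  FD 11: (10.175,2.133) -> (9.025,-8.807) [heading=264, draw]
  RT 77: heading 264 -> 187
  FD 12: (9.025,-8.807) -> (-2.886,-10.269) [heading=187, draw]
  -- iteration 5/6 --
  FD 11: (-2.886,-10.269) -> (-13.804,-11.61) [heading=187, draw]
  RT 77: heading 187 -> 110
  FD 12: (-13.804,-11.61) -> (-17.908,-0.333) [heading=110, draw]
  -- iteration 6/6 --
  FD 11: (-17.908,-0.333) -> (-21.67,10.003) [heading=110, draw]
  RT 77: heading 110 -> 33
  FD 12: (-21.67,10.003) -> (-11.606,16.539) [heading=33, draw]
]
FD 15: (-11.606,16.539) -> (0.974,24.708) [heading=33, draw]
FD 6: (0.974,24.708) -> (6.006,27.976) [heading=33, draw]
PU: pen up
Final: pos=(6.006,27.976), heading=33, 15 segment(s) drawn

Segment endpoints: x in {-22.506, -21.67, -17.908, -16.147, -14.728, -13.804, -11.606, -10.318, -2.886, -2, 0.974, 1.028, 6.006, 9.025, 10.175, 11.429}, y in {-11.61, -10.269, -8.807, -5.728, -0.333, 2.05, 2.133, 7, 10.003, 12.227, 14.067, 16.539, 17.649, 21.555, 24.708, 27.976}
xmin=-22.506, ymin=-11.61, xmax=11.429, ymax=27.976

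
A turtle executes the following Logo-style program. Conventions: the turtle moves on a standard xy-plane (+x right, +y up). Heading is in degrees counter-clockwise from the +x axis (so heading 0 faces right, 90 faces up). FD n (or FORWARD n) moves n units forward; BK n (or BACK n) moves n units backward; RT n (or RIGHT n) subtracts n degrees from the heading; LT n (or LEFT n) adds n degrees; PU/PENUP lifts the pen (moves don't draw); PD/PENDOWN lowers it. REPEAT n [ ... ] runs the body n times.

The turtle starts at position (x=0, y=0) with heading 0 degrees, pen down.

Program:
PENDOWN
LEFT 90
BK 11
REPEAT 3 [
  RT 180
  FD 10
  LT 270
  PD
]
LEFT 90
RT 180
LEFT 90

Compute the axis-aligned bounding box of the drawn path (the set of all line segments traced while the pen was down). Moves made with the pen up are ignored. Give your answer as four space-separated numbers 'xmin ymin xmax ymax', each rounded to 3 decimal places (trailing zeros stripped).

Executing turtle program step by step:
Start: pos=(0,0), heading=0, pen down
PD: pen down
LT 90: heading 0 -> 90
BK 11: (0,0) -> (0,-11) [heading=90, draw]
REPEAT 3 [
  -- iteration 1/3 --
  RT 180: heading 90 -> 270
  FD 10: (0,-11) -> (0,-21) [heading=270, draw]
  LT 270: heading 270 -> 180
  PD: pen down
  -- iteration 2/3 --
  RT 180: heading 180 -> 0
  FD 10: (0,-21) -> (10,-21) [heading=0, draw]
  LT 270: heading 0 -> 270
  PD: pen down
  -- iteration 3/3 --
  RT 180: heading 270 -> 90
  FD 10: (10,-21) -> (10,-11) [heading=90, draw]
  LT 270: heading 90 -> 0
  PD: pen down
]
LT 90: heading 0 -> 90
RT 180: heading 90 -> 270
LT 90: heading 270 -> 0
Final: pos=(10,-11), heading=0, 4 segment(s) drawn

Segment endpoints: x in {0, 0, 0, 10}, y in {-21, -11, 0}
xmin=0, ymin=-21, xmax=10, ymax=0

Answer: 0 -21 10 0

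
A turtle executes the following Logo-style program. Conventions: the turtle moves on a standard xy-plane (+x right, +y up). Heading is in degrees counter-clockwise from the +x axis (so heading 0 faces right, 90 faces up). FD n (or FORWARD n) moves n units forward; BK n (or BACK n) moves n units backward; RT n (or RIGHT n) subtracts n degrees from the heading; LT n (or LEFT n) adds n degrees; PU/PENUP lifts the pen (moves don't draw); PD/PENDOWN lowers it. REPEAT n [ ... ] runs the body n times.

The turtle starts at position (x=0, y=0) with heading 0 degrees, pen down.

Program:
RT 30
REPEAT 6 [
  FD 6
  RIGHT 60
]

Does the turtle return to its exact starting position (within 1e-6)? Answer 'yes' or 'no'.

Answer: yes

Derivation:
Executing turtle program step by step:
Start: pos=(0,0), heading=0, pen down
RT 30: heading 0 -> 330
REPEAT 6 [
  -- iteration 1/6 --
  FD 6: (0,0) -> (5.196,-3) [heading=330, draw]
  RT 60: heading 330 -> 270
  -- iteration 2/6 --
  FD 6: (5.196,-3) -> (5.196,-9) [heading=270, draw]
  RT 60: heading 270 -> 210
  -- iteration 3/6 --
  FD 6: (5.196,-9) -> (0,-12) [heading=210, draw]
  RT 60: heading 210 -> 150
  -- iteration 4/6 --
  FD 6: (0,-12) -> (-5.196,-9) [heading=150, draw]
  RT 60: heading 150 -> 90
  -- iteration 5/6 --
  FD 6: (-5.196,-9) -> (-5.196,-3) [heading=90, draw]
  RT 60: heading 90 -> 30
  -- iteration 6/6 --
  FD 6: (-5.196,-3) -> (0,0) [heading=30, draw]
  RT 60: heading 30 -> 330
]
Final: pos=(0,0), heading=330, 6 segment(s) drawn

Start position: (0, 0)
Final position: (0, 0)
Distance = 0; < 1e-6 -> CLOSED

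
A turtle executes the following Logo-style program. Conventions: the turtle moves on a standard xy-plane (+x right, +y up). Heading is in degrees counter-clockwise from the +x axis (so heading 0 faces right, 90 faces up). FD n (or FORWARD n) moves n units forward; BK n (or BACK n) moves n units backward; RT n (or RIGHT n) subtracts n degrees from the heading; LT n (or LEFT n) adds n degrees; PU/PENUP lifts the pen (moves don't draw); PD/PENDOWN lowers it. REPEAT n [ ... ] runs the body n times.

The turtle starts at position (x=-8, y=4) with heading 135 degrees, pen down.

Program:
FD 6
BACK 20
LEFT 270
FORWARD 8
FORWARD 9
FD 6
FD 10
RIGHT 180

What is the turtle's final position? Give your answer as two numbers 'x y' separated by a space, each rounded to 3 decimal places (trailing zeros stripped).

Executing turtle program step by step:
Start: pos=(-8,4), heading=135, pen down
FD 6: (-8,4) -> (-12.243,8.243) [heading=135, draw]
BK 20: (-12.243,8.243) -> (1.899,-5.899) [heading=135, draw]
LT 270: heading 135 -> 45
FD 8: (1.899,-5.899) -> (7.556,-0.243) [heading=45, draw]
FD 9: (7.556,-0.243) -> (13.92,6.121) [heading=45, draw]
FD 6: (13.92,6.121) -> (18.163,10.364) [heading=45, draw]
FD 10: (18.163,10.364) -> (25.234,17.435) [heading=45, draw]
RT 180: heading 45 -> 225
Final: pos=(25.234,17.435), heading=225, 6 segment(s) drawn

Answer: 25.234 17.435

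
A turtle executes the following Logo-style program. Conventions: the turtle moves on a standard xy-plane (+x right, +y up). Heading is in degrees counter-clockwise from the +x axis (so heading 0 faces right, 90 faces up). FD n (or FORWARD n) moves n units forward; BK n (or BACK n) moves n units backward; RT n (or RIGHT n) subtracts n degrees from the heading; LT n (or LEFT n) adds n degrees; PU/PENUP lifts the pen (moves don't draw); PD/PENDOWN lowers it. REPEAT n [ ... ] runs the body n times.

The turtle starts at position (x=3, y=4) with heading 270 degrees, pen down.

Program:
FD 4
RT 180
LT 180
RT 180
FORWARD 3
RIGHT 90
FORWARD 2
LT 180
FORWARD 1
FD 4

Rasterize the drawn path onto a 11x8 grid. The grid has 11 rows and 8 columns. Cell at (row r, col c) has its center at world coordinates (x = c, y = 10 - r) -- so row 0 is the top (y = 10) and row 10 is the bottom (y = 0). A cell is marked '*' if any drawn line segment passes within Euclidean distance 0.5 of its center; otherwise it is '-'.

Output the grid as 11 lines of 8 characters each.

Segment 0: (3,4) -> (3,0)
Segment 1: (3,0) -> (3,3)
Segment 2: (3,3) -> (5,3)
Segment 3: (5,3) -> (4,3)
Segment 4: (4,3) -> (-0,3)

Answer: --------
--------
--------
--------
--------
--------
---*----
******--
---*----
---*----
---*----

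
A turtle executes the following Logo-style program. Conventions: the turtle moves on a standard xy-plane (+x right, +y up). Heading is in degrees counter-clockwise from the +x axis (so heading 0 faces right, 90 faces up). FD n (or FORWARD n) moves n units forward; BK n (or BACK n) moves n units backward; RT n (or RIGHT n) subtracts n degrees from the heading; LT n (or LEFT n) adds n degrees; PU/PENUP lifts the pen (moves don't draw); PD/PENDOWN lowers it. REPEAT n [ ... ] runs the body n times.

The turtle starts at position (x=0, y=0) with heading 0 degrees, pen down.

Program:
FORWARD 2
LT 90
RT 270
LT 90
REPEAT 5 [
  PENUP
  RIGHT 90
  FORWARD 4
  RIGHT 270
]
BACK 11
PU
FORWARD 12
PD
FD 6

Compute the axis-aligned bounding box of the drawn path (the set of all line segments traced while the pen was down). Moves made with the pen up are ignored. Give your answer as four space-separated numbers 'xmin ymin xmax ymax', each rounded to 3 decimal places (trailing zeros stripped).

Executing turtle program step by step:
Start: pos=(0,0), heading=0, pen down
FD 2: (0,0) -> (2,0) [heading=0, draw]
LT 90: heading 0 -> 90
RT 270: heading 90 -> 180
LT 90: heading 180 -> 270
REPEAT 5 [
  -- iteration 1/5 --
  PU: pen up
  RT 90: heading 270 -> 180
  FD 4: (2,0) -> (-2,0) [heading=180, move]
  RT 270: heading 180 -> 270
  -- iteration 2/5 --
  PU: pen up
  RT 90: heading 270 -> 180
  FD 4: (-2,0) -> (-6,0) [heading=180, move]
  RT 270: heading 180 -> 270
  -- iteration 3/5 --
  PU: pen up
  RT 90: heading 270 -> 180
  FD 4: (-6,0) -> (-10,0) [heading=180, move]
  RT 270: heading 180 -> 270
  -- iteration 4/5 --
  PU: pen up
  RT 90: heading 270 -> 180
  FD 4: (-10,0) -> (-14,0) [heading=180, move]
  RT 270: heading 180 -> 270
  -- iteration 5/5 --
  PU: pen up
  RT 90: heading 270 -> 180
  FD 4: (-14,0) -> (-18,0) [heading=180, move]
  RT 270: heading 180 -> 270
]
BK 11: (-18,0) -> (-18,11) [heading=270, move]
PU: pen up
FD 12: (-18,11) -> (-18,-1) [heading=270, move]
PD: pen down
FD 6: (-18,-1) -> (-18,-7) [heading=270, draw]
Final: pos=(-18,-7), heading=270, 2 segment(s) drawn

Segment endpoints: x in {-18, -18, 0, 2}, y in {-7, -1, 0}
xmin=-18, ymin=-7, xmax=2, ymax=0

Answer: -18 -7 2 0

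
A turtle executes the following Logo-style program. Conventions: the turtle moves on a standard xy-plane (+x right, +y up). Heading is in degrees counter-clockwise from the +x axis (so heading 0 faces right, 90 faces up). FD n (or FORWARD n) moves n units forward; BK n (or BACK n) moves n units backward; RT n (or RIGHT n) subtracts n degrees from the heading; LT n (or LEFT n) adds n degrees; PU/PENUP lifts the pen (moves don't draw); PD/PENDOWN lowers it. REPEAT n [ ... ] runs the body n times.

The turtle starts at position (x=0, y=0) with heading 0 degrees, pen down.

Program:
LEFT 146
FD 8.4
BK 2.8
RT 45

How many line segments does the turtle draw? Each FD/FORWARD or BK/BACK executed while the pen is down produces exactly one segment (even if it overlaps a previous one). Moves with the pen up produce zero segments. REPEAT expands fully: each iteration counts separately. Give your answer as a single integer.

Answer: 2

Derivation:
Executing turtle program step by step:
Start: pos=(0,0), heading=0, pen down
LT 146: heading 0 -> 146
FD 8.4: (0,0) -> (-6.964,4.697) [heading=146, draw]
BK 2.8: (-6.964,4.697) -> (-4.643,3.131) [heading=146, draw]
RT 45: heading 146 -> 101
Final: pos=(-4.643,3.131), heading=101, 2 segment(s) drawn
Segments drawn: 2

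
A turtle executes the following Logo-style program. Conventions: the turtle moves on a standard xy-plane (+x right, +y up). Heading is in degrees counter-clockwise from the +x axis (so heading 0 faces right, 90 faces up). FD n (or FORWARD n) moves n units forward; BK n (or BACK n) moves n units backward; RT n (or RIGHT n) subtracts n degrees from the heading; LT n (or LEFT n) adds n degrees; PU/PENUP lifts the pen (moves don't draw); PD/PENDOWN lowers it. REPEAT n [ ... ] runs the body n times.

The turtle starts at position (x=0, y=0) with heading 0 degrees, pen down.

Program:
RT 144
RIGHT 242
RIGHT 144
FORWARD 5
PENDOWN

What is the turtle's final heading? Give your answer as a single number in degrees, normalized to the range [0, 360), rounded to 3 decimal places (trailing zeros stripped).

Executing turtle program step by step:
Start: pos=(0,0), heading=0, pen down
RT 144: heading 0 -> 216
RT 242: heading 216 -> 334
RT 144: heading 334 -> 190
FD 5: (0,0) -> (-4.924,-0.868) [heading=190, draw]
PD: pen down
Final: pos=(-4.924,-0.868), heading=190, 1 segment(s) drawn

Answer: 190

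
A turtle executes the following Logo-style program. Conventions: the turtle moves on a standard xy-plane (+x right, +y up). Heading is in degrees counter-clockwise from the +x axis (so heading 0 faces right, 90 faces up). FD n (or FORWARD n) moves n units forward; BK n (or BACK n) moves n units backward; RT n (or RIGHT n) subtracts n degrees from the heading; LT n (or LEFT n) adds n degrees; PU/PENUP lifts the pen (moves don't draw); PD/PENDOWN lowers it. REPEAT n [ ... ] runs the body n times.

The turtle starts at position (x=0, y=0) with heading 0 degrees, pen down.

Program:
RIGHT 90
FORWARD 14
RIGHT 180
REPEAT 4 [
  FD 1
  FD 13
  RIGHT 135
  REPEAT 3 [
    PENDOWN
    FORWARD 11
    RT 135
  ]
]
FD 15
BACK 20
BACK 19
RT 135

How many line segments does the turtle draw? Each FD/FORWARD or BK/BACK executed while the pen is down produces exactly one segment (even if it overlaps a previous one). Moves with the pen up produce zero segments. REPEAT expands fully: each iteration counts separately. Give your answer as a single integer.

Executing turtle program step by step:
Start: pos=(0,0), heading=0, pen down
RT 90: heading 0 -> 270
FD 14: (0,0) -> (0,-14) [heading=270, draw]
RT 180: heading 270 -> 90
REPEAT 4 [
  -- iteration 1/4 --
  FD 1: (0,-14) -> (0,-13) [heading=90, draw]
  FD 13: (0,-13) -> (0,0) [heading=90, draw]
  RT 135: heading 90 -> 315
  REPEAT 3 [
    -- iteration 1/3 --
    PD: pen down
    FD 11: (0,0) -> (7.778,-7.778) [heading=315, draw]
    RT 135: heading 315 -> 180
    -- iteration 2/3 --
    PD: pen down
    FD 11: (7.778,-7.778) -> (-3.222,-7.778) [heading=180, draw]
    RT 135: heading 180 -> 45
    -- iteration 3/3 --
    PD: pen down
    FD 11: (-3.222,-7.778) -> (4.556,0) [heading=45, draw]
    RT 135: heading 45 -> 270
  ]
  -- iteration 2/4 --
  FD 1: (4.556,0) -> (4.556,-1) [heading=270, draw]
  FD 13: (4.556,-1) -> (4.556,-14) [heading=270, draw]
  RT 135: heading 270 -> 135
  REPEAT 3 [
    -- iteration 1/3 --
    PD: pen down
    FD 11: (4.556,-14) -> (-3.222,-6.222) [heading=135, draw]
    RT 135: heading 135 -> 0
    -- iteration 2/3 --
    PD: pen down
    FD 11: (-3.222,-6.222) -> (7.778,-6.222) [heading=0, draw]
    RT 135: heading 0 -> 225
    -- iteration 3/3 --
    PD: pen down
    FD 11: (7.778,-6.222) -> (0,-14) [heading=225, draw]
    RT 135: heading 225 -> 90
  ]
  -- iteration 3/4 --
  FD 1: (0,-14) -> (0,-13) [heading=90, draw]
  FD 13: (0,-13) -> (0,0) [heading=90, draw]
  RT 135: heading 90 -> 315
  REPEAT 3 [
    -- iteration 1/3 --
    PD: pen down
    FD 11: (0,0) -> (7.778,-7.778) [heading=315, draw]
    RT 135: heading 315 -> 180
    -- iteration 2/3 --
    PD: pen down
    FD 11: (7.778,-7.778) -> (-3.222,-7.778) [heading=180, draw]
    RT 135: heading 180 -> 45
    -- iteration 3/3 --
    PD: pen down
    FD 11: (-3.222,-7.778) -> (4.556,0) [heading=45, draw]
    RT 135: heading 45 -> 270
  ]
  -- iteration 4/4 --
  FD 1: (4.556,0) -> (4.556,-1) [heading=270, draw]
  FD 13: (4.556,-1) -> (4.556,-14) [heading=270, draw]
  RT 135: heading 270 -> 135
  REPEAT 3 [
    -- iteration 1/3 --
    PD: pen down
    FD 11: (4.556,-14) -> (-3.222,-6.222) [heading=135, draw]
    RT 135: heading 135 -> 0
    -- iteration 2/3 --
    PD: pen down
    FD 11: (-3.222,-6.222) -> (7.778,-6.222) [heading=0, draw]
    RT 135: heading 0 -> 225
    -- iteration 3/3 --
    PD: pen down
    FD 11: (7.778,-6.222) -> (0,-14) [heading=225, draw]
    RT 135: heading 225 -> 90
  ]
]
FD 15: (0,-14) -> (0,1) [heading=90, draw]
BK 20: (0,1) -> (0,-19) [heading=90, draw]
BK 19: (0,-19) -> (0,-38) [heading=90, draw]
RT 135: heading 90 -> 315
Final: pos=(0,-38), heading=315, 24 segment(s) drawn
Segments drawn: 24

Answer: 24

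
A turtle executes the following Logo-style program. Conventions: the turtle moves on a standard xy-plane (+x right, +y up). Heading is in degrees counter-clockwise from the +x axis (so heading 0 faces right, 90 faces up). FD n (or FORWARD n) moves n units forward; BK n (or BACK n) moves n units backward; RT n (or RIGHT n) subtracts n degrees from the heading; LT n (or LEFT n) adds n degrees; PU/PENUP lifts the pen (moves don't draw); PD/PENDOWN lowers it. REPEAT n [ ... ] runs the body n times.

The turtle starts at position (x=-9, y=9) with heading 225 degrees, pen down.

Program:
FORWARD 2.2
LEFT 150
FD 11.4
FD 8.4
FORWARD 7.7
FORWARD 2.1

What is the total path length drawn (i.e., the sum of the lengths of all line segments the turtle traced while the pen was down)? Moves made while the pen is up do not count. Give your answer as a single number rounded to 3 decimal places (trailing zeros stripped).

Answer: 31.8

Derivation:
Executing turtle program step by step:
Start: pos=(-9,9), heading=225, pen down
FD 2.2: (-9,9) -> (-10.556,7.444) [heading=225, draw]
LT 150: heading 225 -> 15
FD 11.4: (-10.556,7.444) -> (0.456,10.395) [heading=15, draw]
FD 8.4: (0.456,10.395) -> (8.57,12.569) [heading=15, draw]
FD 7.7: (8.57,12.569) -> (16.007,14.562) [heading=15, draw]
FD 2.1: (16.007,14.562) -> (18.036,15.105) [heading=15, draw]
Final: pos=(18.036,15.105), heading=15, 5 segment(s) drawn

Segment lengths:
  seg 1: (-9,9) -> (-10.556,7.444), length = 2.2
  seg 2: (-10.556,7.444) -> (0.456,10.395), length = 11.4
  seg 3: (0.456,10.395) -> (8.57,12.569), length = 8.4
  seg 4: (8.57,12.569) -> (16.007,14.562), length = 7.7
  seg 5: (16.007,14.562) -> (18.036,15.105), length = 2.1
Total = 31.8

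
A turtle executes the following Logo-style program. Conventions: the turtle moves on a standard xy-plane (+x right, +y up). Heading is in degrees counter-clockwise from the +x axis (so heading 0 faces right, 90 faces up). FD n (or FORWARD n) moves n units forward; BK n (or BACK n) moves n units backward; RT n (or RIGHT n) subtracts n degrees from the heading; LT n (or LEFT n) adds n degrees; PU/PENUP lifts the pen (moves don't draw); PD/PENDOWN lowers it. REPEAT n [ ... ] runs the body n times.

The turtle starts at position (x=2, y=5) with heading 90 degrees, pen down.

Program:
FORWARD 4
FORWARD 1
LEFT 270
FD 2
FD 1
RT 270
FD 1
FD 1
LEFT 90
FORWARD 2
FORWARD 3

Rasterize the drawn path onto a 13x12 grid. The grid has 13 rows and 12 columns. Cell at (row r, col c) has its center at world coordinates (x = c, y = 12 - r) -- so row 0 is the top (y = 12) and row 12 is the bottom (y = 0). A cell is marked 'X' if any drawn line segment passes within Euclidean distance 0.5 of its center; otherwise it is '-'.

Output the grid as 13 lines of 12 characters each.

Segment 0: (2,5) -> (2,9)
Segment 1: (2,9) -> (2,10)
Segment 2: (2,10) -> (4,10)
Segment 3: (4,10) -> (5,10)
Segment 4: (5,10) -> (5,11)
Segment 5: (5,11) -> (5,12)
Segment 6: (5,12) -> (3,12)
Segment 7: (3,12) -> (0,12)

Answer: XXXXXX------
-----X------
--XXXX------
--X---------
--X---------
--X---------
--X---------
--X---------
------------
------------
------------
------------
------------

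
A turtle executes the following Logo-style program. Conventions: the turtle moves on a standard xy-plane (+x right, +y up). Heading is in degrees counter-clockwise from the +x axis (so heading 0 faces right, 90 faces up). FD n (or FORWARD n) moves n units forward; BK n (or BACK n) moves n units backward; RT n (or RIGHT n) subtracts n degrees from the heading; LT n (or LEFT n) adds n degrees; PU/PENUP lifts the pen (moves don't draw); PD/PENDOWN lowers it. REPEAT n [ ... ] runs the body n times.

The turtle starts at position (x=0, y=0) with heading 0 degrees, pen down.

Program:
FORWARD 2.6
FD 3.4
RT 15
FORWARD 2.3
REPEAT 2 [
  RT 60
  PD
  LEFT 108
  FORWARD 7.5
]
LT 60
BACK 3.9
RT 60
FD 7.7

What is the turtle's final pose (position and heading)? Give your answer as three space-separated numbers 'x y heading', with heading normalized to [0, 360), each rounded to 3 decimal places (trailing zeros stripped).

Executing turtle program step by step:
Start: pos=(0,0), heading=0, pen down
FD 2.6: (0,0) -> (2.6,0) [heading=0, draw]
FD 3.4: (2.6,0) -> (6,0) [heading=0, draw]
RT 15: heading 0 -> 345
FD 2.3: (6,0) -> (8.222,-0.595) [heading=345, draw]
REPEAT 2 [
  -- iteration 1/2 --
  RT 60: heading 345 -> 285
  PD: pen down
  LT 108: heading 285 -> 33
  FD 7.5: (8.222,-0.595) -> (14.512,3.49) [heading=33, draw]
  -- iteration 2/2 --
  RT 60: heading 33 -> 333
  PD: pen down
  LT 108: heading 333 -> 81
  FD 7.5: (14.512,3.49) -> (15.685,10.897) [heading=81, draw]
]
LT 60: heading 81 -> 141
BK 3.9: (15.685,10.897) -> (18.716,8.443) [heading=141, draw]
RT 60: heading 141 -> 81
FD 7.7: (18.716,8.443) -> (19.92,16.048) [heading=81, draw]
Final: pos=(19.92,16.048), heading=81, 7 segment(s) drawn

Answer: 19.92 16.048 81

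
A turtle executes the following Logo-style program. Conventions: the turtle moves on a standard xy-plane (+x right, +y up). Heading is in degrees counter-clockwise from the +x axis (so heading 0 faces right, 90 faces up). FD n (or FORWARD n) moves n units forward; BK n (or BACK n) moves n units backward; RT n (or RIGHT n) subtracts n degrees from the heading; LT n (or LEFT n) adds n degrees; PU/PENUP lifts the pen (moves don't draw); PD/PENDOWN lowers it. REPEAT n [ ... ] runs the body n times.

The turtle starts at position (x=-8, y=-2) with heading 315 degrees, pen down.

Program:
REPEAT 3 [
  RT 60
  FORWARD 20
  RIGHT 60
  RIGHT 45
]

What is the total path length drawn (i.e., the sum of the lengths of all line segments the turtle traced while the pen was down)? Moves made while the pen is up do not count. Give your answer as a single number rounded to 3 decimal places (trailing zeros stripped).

Executing turtle program step by step:
Start: pos=(-8,-2), heading=315, pen down
REPEAT 3 [
  -- iteration 1/3 --
  RT 60: heading 315 -> 255
  FD 20: (-8,-2) -> (-13.176,-21.319) [heading=255, draw]
  RT 60: heading 255 -> 195
  RT 45: heading 195 -> 150
  -- iteration 2/3 --
  RT 60: heading 150 -> 90
  FD 20: (-13.176,-21.319) -> (-13.176,-1.319) [heading=90, draw]
  RT 60: heading 90 -> 30
  RT 45: heading 30 -> 345
  -- iteration 3/3 --
  RT 60: heading 345 -> 285
  FD 20: (-13.176,-1.319) -> (-8,-20.637) [heading=285, draw]
  RT 60: heading 285 -> 225
  RT 45: heading 225 -> 180
]
Final: pos=(-8,-20.637), heading=180, 3 segment(s) drawn

Segment lengths:
  seg 1: (-8,-2) -> (-13.176,-21.319), length = 20
  seg 2: (-13.176,-21.319) -> (-13.176,-1.319), length = 20
  seg 3: (-13.176,-1.319) -> (-8,-20.637), length = 20
Total = 60

Answer: 60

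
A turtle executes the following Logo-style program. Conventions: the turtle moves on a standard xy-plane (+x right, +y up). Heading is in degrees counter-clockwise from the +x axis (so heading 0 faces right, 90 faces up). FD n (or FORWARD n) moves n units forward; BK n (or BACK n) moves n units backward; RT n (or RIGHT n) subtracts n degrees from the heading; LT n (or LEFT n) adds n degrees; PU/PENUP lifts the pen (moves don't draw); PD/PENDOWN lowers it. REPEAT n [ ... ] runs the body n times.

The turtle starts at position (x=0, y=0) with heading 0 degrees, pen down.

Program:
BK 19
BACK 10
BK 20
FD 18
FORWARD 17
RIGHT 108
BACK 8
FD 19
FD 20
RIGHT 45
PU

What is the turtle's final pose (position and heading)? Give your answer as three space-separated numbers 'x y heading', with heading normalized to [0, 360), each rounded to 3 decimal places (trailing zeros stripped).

Executing turtle program step by step:
Start: pos=(0,0), heading=0, pen down
BK 19: (0,0) -> (-19,0) [heading=0, draw]
BK 10: (-19,0) -> (-29,0) [heading=0, draw]
BK 20: (-29,0) -> (-49,0) [heading=0, draw]
FD 18: (-49,0) -> (-31,0) [heading=0, draw]
FD 17: (-31,0) -> (-14,0) [heading=0, draw]
RT 108: heading 0 -> 252
BK 8: (-14,0) -> (-11.528,7.608) [heading=252, draw]
FD 19: (-11.528,7.608) -> (-17.399,-10.462) [heading=252, draw]
FD 20: (-17.399,-10.462) -> (-23.58,-29.483) [heading=252, draw]
RT 45: heading 252 -> 207
PU: pen up
Final: pos=(-23.58,-29.483), heading=207, 8 segment(s) drawn

Answer: -23.58 -29.483 207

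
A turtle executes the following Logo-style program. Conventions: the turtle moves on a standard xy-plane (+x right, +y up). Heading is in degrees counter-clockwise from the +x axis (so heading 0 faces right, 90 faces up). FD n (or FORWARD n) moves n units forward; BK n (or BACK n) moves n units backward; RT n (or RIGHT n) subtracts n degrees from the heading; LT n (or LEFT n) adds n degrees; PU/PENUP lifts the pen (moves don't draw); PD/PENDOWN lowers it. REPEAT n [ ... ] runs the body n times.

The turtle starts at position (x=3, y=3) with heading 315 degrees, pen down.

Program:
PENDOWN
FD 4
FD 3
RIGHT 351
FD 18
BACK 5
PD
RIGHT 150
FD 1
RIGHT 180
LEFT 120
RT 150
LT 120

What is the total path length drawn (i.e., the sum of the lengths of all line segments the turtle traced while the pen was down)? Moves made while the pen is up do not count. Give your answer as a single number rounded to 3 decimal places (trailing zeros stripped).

Answer: 31

Derivation:
Executing turtle program step by step:
Start: pos=(3,3), heading=315, pen down
PD: pen down
FD 4: (3,3) -> (5.828,0.172) [heading=315, draw]
FD 3: (5.828,0.172) -> (7.95,-1.95) [heading=315, draw]
RT 351: heading 315 -> 324
FD 18: (7.95,-1.95) -> (22.512,-12.53) [heading=324, draw]
BK 5: (22.512,-12.53) -> (18.467,-9.591) [heading=324, draw]
PD: pen down
RT 150: heading 324 -> 174
FD 1: (18.467,-9.591) -> (17.472,-9.486) [heading=174, draw]
RT 180: heading 174 -> 354
LT 120: heading 354 -> 114
RT 150: heading 114 -> 324
LT 120: heading 324 -> 84
Final: pos=(17.472,-9.486), heading=84, 5 segment(s) drawn

Segment lengths:
  seg 1: (3,3) -> (5.828,0.172), length = 4
  seg 2: (5.828,0.172) -> (7.95,-1.95), length = 3
  seg 3: (7.95,-1.95) -> (22.512,-12.53), length = 18
  seg 4: (22.512,-12.53) -> (18.467,-9.591), length = 5
  seg 5: (18.467,-9.591) -> (17.472,-9.486), length = 1
Total = 31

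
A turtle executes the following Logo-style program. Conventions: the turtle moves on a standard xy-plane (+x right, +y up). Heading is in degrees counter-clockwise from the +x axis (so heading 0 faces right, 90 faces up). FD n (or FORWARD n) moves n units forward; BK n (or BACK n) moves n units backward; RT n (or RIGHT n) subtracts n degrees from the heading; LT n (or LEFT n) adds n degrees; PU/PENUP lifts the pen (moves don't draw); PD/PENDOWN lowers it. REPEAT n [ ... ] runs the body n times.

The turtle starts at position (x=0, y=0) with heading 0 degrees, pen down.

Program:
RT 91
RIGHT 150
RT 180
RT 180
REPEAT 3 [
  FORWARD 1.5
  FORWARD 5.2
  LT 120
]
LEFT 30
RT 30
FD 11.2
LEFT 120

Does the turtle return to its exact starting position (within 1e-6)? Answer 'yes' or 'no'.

Answer: no

Derivation:
Executing turtle program step by step:
Start: pos=(0,0), heading=0, pen down
RT 91: heading 0 -> 269
RT 150: heading 269 -> 119
RT 180: heading 119 -> 299
RT 180: heading 299 -> 119
REPEAT 3 [
  -- iteration 1/3 --
  FD 1.5: (0,0) -> (-0.727,1.312) [heading=119, draw]
  FD 5.2: (-0.727,1.312) -> (-3.248,5.86) [heading=119, draw]
  LT 120: heading 119 -> 239
  -- iteration 2/3 --
  FD 1.5: (-3.248,5.86) -> (-4.021,4.574) [heading=239, draw]
  FD 5.2: (-4.021,4.574) -> (-6.699,0.117) [heading=239, draw]
  LT 120: heading 239 -> 359
  -- iteration 3/3 --
  FD 1.5: (-6.699,0.117) -> (-5.199,0.091) [heading=359, draw]
  FD 5.2: (-5.199,0.091) -> (0,0) [heading=359, draw]
  LT 120: heading 359 -> 119
]
LT 30: heading 119 -> 149
RT 30: heading 149 -> 119
FD 11.2: (0,0) -> (-5.43,9.796) [heading=119, draw]
LT 120: heading 119 -> 239
Final: pos=(-5.43,9.796), heading=239, 7 segment(s) drawn

Start position: (0, 0)
Final position: (-5.43, 9.796)
Distance = 11.2; >= 1e-6 -> NOT closed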